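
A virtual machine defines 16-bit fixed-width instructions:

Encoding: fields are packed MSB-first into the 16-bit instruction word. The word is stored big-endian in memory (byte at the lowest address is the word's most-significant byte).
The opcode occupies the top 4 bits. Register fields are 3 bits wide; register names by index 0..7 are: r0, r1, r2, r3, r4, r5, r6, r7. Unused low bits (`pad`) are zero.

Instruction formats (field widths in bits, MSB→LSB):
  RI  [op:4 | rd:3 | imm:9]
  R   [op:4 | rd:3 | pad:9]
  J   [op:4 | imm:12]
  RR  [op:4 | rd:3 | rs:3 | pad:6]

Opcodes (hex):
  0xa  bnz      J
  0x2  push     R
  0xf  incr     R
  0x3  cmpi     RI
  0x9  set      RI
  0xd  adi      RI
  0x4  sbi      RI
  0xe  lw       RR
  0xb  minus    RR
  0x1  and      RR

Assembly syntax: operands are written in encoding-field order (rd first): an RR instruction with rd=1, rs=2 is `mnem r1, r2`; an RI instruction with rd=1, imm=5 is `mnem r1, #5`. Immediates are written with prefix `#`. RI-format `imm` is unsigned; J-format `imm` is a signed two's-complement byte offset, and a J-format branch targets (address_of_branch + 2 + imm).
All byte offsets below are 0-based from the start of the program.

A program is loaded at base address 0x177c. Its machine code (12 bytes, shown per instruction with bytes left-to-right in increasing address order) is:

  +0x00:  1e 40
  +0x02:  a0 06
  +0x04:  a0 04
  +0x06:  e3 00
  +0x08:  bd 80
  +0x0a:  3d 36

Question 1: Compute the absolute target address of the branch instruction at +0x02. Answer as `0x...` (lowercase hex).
[02] a0 06 → 0xa006
  top 4b → 0xa → bnz [J]
  [11:0] imm=6 = #6
  target = base 0x177c + off 0x02 + 2 + imm 6 = 0x1786

0x1786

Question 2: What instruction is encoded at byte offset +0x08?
minus r6, r6

@+08  big-endian(bd 80) = 0xbd80
  opcode bits[15:12]=0xb: minus/RR
  [11:9] rd=6 = r6
  [8:6] rs=6 = r6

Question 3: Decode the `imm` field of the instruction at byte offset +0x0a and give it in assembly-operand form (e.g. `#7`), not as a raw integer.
off 0x0a: read 3d 36 as big → 0x3d36
  opcode bits[15:12]=0x3: cmpi/RI
  [11:9] rd=6 = r6
  [8:0] imm=310 = #310

#310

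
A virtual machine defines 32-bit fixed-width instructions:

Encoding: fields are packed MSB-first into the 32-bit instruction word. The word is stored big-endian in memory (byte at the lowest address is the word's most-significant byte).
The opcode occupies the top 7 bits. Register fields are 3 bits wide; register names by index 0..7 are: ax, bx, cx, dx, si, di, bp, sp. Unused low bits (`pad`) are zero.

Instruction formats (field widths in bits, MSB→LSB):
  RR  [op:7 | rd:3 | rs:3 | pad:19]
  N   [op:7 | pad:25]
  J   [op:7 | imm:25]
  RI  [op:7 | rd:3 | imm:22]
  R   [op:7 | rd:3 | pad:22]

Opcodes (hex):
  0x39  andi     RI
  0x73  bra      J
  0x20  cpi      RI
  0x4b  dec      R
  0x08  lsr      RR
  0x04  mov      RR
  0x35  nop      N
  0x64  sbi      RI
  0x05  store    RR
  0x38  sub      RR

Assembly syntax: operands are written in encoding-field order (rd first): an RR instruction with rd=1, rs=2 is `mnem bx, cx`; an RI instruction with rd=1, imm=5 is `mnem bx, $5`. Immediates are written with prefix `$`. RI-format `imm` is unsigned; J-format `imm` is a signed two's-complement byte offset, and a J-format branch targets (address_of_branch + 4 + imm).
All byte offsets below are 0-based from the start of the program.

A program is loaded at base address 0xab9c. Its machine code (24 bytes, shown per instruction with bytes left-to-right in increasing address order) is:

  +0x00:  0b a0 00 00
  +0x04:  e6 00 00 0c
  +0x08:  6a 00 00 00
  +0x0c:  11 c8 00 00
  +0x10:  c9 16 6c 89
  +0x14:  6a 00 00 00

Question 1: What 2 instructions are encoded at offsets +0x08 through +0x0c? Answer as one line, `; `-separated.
nop; lsr sp, bx

[08] 6a 00 00 00 → 0x6a000000
  op=0x6a000000>>25=0x35 ⇒ nop (N)
[0c] 11 c8 00 00 → 0x11c80000
  op=0x11c80000>>25=0x8 ⇒ lsr (RR)
  [24:22] rd=7 = sp
  [21:19] rs=1 = bx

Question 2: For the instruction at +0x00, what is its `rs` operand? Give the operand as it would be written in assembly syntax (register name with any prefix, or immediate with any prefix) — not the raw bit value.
si

off 0x00: read 0b a0 00 00 as big → 0x0ba00000
  op=0x0ba00000>>25=0x5 ⇒ store (RR)
  [24:22] rd=6 = bp
  [21:19] rs=4 = si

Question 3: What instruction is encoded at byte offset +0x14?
nop

off 0x14: read 6a 00 00 00 as big → 0x6a000000
  opcode bits[31:25]=0x35: nop/N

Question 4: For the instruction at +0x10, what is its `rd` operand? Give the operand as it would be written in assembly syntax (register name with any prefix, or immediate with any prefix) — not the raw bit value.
si

[10] c9 16 6c 89 → 0xc9166c89
  top 7b → 0x64 → sbi [RI]
  rd@[24:22]=0x4 ⇒ si
  imm@[21:0]=0x166c89 ⇒ $1469577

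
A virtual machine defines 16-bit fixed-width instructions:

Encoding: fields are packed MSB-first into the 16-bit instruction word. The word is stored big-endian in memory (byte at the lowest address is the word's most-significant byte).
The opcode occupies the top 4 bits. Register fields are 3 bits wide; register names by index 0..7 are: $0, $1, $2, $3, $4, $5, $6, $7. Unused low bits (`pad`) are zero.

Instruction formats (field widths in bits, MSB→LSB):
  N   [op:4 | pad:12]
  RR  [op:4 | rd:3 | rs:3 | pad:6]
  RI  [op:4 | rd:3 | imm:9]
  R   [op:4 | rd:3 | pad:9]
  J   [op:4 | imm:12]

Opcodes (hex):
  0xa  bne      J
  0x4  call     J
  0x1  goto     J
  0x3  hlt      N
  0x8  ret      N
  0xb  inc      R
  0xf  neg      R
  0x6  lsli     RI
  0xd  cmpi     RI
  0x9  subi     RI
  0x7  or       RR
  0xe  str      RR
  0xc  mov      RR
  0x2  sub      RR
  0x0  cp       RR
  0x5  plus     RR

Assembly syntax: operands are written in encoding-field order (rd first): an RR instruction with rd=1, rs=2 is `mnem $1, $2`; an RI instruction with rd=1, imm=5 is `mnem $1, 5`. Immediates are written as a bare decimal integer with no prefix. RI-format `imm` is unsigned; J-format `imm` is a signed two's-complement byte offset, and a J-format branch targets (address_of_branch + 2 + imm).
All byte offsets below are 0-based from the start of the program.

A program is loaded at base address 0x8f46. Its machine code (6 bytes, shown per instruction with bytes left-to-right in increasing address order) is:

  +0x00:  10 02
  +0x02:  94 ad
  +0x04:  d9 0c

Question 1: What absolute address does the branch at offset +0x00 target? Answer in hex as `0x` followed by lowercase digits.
0x8f4a

+0x00: 10 02 ⇒ word 0x1002 (big)
  top 4b → 0x1 → goto [J]
  imm: (w>>0)&0xfff=0x2 → 2
  target = base 0x8f46 + off 0x00 + 2 + imm 2 = 0x8f4a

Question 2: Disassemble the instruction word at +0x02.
+0x02: 94 ad ⇒ word 0x94ad (big)
  op=0x94ad>>12=0x9 ⇒ subi (RI)
  rd@[11:9]=0x2 ⇒ $2
  imm@[8:0]=0xad ⇒ 173

subi $2, 173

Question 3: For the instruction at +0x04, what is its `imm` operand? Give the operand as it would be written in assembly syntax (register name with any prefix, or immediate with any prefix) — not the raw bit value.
268

@+04  big-endian(d9 0c) = 0xd90c
  top 4b → 0xd → cmpi [RI]
  rd: (w>>9)&0x7=0x4 → $4
  imm: (w>>0)&0x1ff=0x10c → 268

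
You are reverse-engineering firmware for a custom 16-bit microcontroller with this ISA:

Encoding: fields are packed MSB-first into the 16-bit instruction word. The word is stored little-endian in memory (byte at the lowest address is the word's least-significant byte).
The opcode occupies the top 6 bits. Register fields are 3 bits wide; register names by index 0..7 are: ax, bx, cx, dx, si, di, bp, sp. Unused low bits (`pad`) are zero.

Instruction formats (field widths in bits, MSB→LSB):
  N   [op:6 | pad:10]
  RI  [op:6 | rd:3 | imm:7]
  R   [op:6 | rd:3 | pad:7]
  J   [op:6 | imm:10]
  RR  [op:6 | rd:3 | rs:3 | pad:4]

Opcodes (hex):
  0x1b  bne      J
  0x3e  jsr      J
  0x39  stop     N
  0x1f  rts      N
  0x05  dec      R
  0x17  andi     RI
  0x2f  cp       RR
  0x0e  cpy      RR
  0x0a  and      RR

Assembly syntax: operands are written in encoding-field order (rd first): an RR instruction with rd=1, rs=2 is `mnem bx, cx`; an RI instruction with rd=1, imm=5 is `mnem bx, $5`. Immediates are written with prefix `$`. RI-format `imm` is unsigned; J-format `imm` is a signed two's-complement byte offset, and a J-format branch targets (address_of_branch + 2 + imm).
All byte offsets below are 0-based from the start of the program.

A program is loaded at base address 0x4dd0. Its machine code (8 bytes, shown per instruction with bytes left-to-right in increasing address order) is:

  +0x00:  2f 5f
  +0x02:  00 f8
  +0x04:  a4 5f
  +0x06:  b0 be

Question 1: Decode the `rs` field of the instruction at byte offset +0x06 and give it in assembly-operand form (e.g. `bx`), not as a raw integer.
dx

[06] b0 be → 0xbeb0
  op=0xbeb0>>10=0x2f ⇒ cp (RR)
  rd@[9:7]=0x5 ⇒ di
  rs@[6:4]=0x3 ⇒ dx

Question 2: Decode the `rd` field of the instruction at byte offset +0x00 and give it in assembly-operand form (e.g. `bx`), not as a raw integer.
[00] 2f 5f → 0x5f2f
  top 6b → 0x17 → andi [RI]
  [9:7] rd=6 = bp
  [6:0] imm=47 = $47

bp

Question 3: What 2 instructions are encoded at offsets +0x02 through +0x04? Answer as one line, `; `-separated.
+0x02: 00 f8 ⇒ word 0xf800 (little)
  opcode bits[15:10]=0x3e: jsr/J
  imm@[9:0]=0x0 ⇒ $0
+0x04: a4 5f ⇒ word 0x5fa4 (little)
  opcode bits[15:10]=0x17: andi/RI
  rd@[9:7]=0x7 ⇒ sp
  imm@[6:0]=0x24 ⇒ $36

jsr $0; andi sp, $36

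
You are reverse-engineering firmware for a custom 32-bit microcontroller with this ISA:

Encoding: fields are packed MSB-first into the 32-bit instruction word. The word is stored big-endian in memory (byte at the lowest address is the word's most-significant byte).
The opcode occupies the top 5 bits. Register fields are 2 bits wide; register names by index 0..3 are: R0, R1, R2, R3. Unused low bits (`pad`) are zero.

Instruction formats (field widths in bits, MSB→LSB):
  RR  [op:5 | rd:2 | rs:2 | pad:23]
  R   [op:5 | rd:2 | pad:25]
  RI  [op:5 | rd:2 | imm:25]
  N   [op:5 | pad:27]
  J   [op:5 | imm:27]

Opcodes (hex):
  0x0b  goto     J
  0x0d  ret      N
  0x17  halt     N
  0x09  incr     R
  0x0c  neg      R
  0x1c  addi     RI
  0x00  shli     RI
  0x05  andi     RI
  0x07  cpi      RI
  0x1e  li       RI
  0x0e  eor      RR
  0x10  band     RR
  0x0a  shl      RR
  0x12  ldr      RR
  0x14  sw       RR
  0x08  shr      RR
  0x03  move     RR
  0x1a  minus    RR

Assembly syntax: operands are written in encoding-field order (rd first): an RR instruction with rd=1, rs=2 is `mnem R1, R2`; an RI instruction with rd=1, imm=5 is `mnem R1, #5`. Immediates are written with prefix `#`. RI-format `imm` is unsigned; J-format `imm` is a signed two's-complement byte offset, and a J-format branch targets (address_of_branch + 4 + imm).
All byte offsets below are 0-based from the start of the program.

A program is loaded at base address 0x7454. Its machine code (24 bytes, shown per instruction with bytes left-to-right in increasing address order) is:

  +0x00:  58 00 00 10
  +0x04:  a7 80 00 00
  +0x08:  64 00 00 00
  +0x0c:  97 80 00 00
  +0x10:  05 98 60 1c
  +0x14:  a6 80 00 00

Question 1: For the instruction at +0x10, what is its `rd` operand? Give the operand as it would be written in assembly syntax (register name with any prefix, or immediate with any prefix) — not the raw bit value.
@+10  big-endian(05 98 60 1c) = 0x0598601c
  top 5b → 0x0 → shli [RI]
  [26:25] rd=2 = R2
  [24:0] imm=26763292 = #26763292

R2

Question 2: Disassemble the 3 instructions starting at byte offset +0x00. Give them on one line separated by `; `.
[00] 58 00 00 10 → 0x58000010
  opcode bits[31:27]=0xb: goto/J
  [26:0] imm=16 = #16
[04] a7 80 00 00 → 0xa7800000
  opcode bits[31:27]=0x14: sw/RR
  [26:25] rd=3 = R3
  [24:23] rs=3 = R3
[08] 64 00 00 00 → 0x64000000
  opcode bits[31:27]=0xc: neg/R
  [26:25] rd=2 = R2

goto #16; sw R3, R3; neg R2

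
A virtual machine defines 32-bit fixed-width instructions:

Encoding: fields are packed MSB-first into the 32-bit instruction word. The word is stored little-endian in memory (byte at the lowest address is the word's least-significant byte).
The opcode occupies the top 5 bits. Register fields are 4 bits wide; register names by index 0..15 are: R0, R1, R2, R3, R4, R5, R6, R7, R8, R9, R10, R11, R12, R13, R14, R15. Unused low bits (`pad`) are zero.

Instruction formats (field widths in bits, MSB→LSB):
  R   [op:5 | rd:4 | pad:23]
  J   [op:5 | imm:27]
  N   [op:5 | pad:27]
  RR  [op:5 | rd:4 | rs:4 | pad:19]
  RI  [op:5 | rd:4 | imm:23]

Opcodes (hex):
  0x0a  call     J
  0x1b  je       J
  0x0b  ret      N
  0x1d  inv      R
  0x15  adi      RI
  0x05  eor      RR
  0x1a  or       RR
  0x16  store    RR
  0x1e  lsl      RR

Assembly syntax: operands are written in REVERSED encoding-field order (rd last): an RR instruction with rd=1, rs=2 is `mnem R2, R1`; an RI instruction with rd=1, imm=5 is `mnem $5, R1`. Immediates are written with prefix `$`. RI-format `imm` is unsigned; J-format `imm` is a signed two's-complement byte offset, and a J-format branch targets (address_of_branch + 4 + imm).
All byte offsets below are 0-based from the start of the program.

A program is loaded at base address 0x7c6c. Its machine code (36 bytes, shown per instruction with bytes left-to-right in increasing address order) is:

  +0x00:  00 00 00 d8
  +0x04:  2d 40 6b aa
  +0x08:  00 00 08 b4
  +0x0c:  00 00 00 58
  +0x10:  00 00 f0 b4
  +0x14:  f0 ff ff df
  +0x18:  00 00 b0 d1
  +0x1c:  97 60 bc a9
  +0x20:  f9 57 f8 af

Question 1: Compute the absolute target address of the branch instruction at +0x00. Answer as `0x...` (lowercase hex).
0x7c70

off 0x00: read 00 00 00 d8 as little → 0xd8000000
  opcode bits[31:27]=0x1b: je/J
  [26:0] imm=0 = $0
  target = base 0x7c6c + off 0x00 + 4 + imm 0 = 0x7c70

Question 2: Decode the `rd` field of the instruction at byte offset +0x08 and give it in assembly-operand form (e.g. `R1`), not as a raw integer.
[08] 00 00 08 b4 → 0xb4080000
  op=0xb4080000>>27=0x16 ⇒ store (RR)
  [26:23] rd=8 = R8
  [22:19] rs=1 = R1

R8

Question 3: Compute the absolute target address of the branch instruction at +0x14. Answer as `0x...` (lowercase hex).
0x7c74

@+14  little-endian(f0 ff ff df) = 0xdffffff0
  top 5b → 0x1b → je [J]
  imm@[26:0]=0x7fffff0 (s27→-16) ⇒ $-16
  target = base 0x7c6c + off 0x14 + 4 + imm -16 = 0x7c74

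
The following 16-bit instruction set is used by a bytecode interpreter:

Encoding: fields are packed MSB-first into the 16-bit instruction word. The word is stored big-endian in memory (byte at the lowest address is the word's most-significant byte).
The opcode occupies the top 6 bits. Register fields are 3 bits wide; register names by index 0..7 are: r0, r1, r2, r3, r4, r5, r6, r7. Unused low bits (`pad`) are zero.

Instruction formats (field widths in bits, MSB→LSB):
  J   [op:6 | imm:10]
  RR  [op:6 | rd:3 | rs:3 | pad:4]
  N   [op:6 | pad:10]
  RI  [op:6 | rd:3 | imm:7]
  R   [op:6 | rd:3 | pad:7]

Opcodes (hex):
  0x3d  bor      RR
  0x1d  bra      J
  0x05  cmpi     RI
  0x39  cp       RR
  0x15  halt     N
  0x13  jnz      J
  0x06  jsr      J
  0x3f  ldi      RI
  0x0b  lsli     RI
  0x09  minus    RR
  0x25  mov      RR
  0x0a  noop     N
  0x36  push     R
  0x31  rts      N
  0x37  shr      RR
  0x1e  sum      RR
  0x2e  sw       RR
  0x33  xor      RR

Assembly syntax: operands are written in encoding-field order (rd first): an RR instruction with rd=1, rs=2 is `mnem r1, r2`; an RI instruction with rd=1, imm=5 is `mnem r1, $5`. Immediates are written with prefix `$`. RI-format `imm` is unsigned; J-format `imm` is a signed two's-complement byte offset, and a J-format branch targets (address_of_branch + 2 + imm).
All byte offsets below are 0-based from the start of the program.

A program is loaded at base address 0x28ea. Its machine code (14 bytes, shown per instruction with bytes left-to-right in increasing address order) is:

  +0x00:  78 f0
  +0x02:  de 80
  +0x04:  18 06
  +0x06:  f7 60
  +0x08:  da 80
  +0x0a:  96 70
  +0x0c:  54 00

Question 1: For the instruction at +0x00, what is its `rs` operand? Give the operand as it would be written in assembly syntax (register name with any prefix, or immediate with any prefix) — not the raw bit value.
@+00  big-endian(78 f0) = 0x78f0
  op=0x78f0>>10=0x1e ⇒ sum (RR)
  [9:7] rd=1 = r1
  [6:4] rs=7 = r7

r7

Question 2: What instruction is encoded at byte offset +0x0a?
[0a] 96 70 → 0x9670
  op=0x9670>>10=0x25 ⇒ mov (RR)
  [9:7] rd=4 = r4
  [6:4] rs=7 = r7

mov r4, r7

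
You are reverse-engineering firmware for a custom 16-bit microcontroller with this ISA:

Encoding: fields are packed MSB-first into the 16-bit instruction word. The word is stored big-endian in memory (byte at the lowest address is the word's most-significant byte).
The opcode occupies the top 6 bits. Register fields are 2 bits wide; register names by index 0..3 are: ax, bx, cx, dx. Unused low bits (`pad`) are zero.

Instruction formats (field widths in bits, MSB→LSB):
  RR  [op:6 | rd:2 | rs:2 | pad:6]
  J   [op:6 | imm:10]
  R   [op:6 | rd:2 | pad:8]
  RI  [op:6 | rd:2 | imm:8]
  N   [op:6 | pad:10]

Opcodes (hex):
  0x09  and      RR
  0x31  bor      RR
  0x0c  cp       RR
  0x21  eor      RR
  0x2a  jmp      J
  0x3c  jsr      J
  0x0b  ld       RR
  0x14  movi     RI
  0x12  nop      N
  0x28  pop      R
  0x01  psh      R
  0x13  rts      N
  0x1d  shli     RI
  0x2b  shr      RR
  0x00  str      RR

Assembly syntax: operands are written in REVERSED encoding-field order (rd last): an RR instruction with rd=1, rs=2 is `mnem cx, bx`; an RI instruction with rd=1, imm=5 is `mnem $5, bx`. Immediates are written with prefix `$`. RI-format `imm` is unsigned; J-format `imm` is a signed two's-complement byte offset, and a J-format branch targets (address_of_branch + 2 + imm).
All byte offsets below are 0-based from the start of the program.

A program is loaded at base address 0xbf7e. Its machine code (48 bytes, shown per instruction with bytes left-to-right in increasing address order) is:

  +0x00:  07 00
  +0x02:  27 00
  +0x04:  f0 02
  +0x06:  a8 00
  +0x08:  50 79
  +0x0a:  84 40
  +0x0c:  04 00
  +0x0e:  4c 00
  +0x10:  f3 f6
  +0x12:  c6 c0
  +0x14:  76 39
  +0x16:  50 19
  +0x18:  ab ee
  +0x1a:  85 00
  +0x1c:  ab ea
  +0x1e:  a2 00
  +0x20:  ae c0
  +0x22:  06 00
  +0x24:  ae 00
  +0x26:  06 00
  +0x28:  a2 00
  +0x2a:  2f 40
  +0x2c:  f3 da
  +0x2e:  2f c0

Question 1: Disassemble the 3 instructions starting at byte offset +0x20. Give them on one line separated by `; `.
shr dx, cx; psh cx; shr ax, cx

+0x20: ae c0 ⇒ word 0xaec0 (big)
  top 6b → 0x2b → shr [RR]
  [9:8] rd=2 = cx
  [7:6] rs=3 = dx
+0x22: 06 00 ⇒ word 0x0600 (big)
  top 6b → 0x1 → psh [R]
  [9:8] rd=2 = cx
+0x24: ae 00 ⇒ word 0xae00 (big)
  top 6b → 0x2b → shr [RR]
  [9:8] rd=2 = cx
  [7:6] rs=0 = ax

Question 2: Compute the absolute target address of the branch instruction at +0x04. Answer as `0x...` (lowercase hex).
off 0x04: read f0 02 as big → 0xf002
  top 6b → 0x3c → jsr [J]
  [9:0] imm=2 = $2
  target = base 0xbf7e + off 0x04 + 2 + imm 2 = 0xbf86

0xbf86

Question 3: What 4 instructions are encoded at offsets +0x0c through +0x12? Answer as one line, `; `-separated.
[0c] 04 00 → 0x0400
  top 6b → 0x1 → psh [R]
  rd: (w>>8)&0x3=0x0 → ax
[0e] 4c 00 → 0x4c00
  top 6b → 0x13 → rts [N]
[10] f3 f6 → 0xf3f6
  top 6b → 0x3c → jsr [J]
  imm: (w>>0)&0x3ff=0x3f6 (s10→-10) → $-10
[12] c6 c0 → 0xc6c0
  top 6b → 0x31 → bor [RR]
  rd: (w>>8)&0x3=0x2 → cx
  rs: (w>>6)&0x3=0x3 → dx

psh ax; rts; jsr $-10; bor dx, cx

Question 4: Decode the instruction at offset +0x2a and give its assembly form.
off 0x2a: read 2f 40 as big → 0x2f40
  op=0x2f40>>10=0xb ⇒ ld (RR)
  rd: (w>>8)&0x3=0x3 → dx
  rs: (w>>6)&0x3=0x1 → bx

ld bx, dx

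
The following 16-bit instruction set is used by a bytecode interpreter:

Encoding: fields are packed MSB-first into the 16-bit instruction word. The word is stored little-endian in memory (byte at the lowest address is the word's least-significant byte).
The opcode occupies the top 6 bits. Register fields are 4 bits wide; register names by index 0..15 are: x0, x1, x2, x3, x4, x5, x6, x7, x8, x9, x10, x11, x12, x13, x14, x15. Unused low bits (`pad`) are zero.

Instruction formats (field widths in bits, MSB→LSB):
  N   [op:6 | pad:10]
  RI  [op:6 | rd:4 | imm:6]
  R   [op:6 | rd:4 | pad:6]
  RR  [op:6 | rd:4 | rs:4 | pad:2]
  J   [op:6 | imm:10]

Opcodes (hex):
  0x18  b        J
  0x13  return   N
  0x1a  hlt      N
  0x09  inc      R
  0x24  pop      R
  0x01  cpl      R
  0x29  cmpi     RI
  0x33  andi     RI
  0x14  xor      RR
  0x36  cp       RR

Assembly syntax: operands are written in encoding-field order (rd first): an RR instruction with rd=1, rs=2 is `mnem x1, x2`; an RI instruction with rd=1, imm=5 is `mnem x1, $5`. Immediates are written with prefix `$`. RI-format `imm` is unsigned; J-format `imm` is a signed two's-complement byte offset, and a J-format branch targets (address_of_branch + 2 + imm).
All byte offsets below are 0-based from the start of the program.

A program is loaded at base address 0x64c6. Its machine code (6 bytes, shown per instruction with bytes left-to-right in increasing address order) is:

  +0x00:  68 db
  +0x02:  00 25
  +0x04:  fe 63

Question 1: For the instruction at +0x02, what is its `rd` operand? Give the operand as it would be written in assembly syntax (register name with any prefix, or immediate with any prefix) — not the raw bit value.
off 0x02: read 00 25 as little → 0x2500
  op=0x2500>>10=0x9 ⇒ inc (R)
  [9:6] rd=4 = x4

x4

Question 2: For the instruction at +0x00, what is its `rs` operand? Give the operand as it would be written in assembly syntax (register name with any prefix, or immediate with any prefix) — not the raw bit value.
[00] 68 db → 0xdb68
  op=0xdb68>>10=0x36 ⇒ cp (RR)
  rd: (w>>6)&0xf=0xd → x13
  rs: (w>>2)&0xf=0xa → x10

x10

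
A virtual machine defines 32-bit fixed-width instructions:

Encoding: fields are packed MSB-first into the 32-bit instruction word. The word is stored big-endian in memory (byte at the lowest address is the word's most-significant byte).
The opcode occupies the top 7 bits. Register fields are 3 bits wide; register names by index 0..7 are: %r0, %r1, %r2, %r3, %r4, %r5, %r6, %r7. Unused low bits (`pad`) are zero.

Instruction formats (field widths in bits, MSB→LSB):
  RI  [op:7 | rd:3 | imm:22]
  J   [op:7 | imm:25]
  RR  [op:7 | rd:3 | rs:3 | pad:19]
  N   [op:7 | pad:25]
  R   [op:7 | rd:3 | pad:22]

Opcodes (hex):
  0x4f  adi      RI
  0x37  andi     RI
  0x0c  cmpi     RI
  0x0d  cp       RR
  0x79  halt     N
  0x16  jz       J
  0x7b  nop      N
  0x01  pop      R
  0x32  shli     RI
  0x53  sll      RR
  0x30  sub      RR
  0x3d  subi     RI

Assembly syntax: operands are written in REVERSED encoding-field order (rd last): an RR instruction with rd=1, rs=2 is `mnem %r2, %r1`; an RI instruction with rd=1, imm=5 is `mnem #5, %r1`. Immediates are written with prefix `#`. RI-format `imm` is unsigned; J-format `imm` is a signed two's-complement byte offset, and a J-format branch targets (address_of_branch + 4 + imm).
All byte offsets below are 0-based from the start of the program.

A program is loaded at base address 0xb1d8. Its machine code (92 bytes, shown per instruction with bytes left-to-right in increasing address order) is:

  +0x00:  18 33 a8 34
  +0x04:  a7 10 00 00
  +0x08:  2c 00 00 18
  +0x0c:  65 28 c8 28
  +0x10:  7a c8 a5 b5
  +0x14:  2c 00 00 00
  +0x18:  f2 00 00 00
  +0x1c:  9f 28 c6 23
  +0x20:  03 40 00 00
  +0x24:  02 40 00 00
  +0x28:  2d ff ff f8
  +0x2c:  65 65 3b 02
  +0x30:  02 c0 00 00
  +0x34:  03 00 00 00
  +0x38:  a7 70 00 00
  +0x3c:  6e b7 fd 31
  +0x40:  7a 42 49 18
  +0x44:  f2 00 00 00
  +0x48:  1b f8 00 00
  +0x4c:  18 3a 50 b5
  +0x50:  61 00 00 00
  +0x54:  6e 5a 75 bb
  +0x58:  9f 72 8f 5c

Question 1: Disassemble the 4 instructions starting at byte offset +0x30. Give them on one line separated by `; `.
off 0x30: read 02 c0 00 00 as big → 0x02c00000
  op=0x02c00000>>25=0x1 ⇒ pop (R)
  rd@[24:22]=0x3 ⇒ %r3
off 0x34: read 03 00 00 00 as big → 0x03000000
  op=0x03000000>>25=0x1 ⇒ pop (R)
  rd@[24:22]=0x4 ⇒ %r4
off 0x38: read a7 70 00 00 as big → 0xa7700000
  op=0xa7700000>>25=0x53 ⇒ sll (RR)
  rd@[24:22]=0x5 ⇒ %r5
  rs@[21:19]=0x6 ⇒ %r6
off 0x3c: read 6e b7 fd 31 as big → 0x6eb7fd31
  op=0x6eb7fd31>>25=0x37 ⇒ andi (RI)
  rd@[24:22]=0x2 ⇒ %r2
  imm@[21:0]=0x37fd31 ⇒ #3669297

pop %r3; pop %r4; sll %r6, %r5; andi #3669297, %r2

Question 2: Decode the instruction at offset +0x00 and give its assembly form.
@+00  big-endian(18 33 a8 34) = 0x1833a834
  op=0x1833a834>>25=0xc ⇒ cmpi (RI)
  rd: (w>>22)&0x7=0x0 → %r0
  imm: (w>>0)&0x3fffff=0x33a834 → #3385396

cmpi #3385396, %r0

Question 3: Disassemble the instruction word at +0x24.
pop %r1

+0x24: 02 40 00 00 ⇒ word 0x02400000 (big)
  top 7b → 0x1 → pop [R]
  rd@[24:22]=0x1 ⇒ %r1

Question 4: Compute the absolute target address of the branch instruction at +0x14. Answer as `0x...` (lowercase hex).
off 0x14: read 2c 00 00 00 as big → 0x2c000000
  top 7b → 0x16 → jz [J]
  [24:0] imm=0 = #0
  target = base 0xb1d8 + off 0x14 + 4 + imm 0 = 0xb1f0

0xb1f0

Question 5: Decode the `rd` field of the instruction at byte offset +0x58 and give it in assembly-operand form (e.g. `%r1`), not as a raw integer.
%r5

+0x58: 9f 72 8f 5c ⇒ word 0x9f728f5c (big)
  opcode bits[31:25]=0x4f: adi/RI
  rd: (w>>22)&0x7=0x5 → %r5
  imm: (w>>0)&0x3fffff=0x328f5c → #3313500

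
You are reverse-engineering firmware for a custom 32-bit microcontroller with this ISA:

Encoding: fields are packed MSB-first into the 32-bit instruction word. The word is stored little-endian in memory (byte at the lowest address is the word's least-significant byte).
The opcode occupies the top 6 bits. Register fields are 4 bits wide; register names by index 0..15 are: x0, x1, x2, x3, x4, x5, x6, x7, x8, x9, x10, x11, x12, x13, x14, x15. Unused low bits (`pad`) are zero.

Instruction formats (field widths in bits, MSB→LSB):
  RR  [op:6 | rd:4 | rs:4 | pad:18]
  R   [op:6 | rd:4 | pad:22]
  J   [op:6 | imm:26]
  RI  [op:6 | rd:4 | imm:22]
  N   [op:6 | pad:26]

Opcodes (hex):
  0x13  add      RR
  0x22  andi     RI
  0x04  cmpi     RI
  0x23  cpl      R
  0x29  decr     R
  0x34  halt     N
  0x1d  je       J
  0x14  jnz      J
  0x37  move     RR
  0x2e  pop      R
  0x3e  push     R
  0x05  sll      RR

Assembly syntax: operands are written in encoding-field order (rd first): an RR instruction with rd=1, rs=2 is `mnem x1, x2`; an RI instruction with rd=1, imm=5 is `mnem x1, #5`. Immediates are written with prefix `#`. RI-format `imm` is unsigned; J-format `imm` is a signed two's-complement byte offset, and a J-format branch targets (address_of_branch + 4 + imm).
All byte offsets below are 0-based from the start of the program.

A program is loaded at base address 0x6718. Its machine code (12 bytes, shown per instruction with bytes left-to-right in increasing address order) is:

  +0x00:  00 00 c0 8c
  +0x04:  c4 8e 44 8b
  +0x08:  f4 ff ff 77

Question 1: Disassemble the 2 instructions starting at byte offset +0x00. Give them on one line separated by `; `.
off 0x00: read 00 00 c0 8c as little → 0x8cc00000
  op=0x8cc00000>>26=0x23 ⇒ cpl (R)
  rd@[25:22]=0x3 ⇒ x3
off 0x04: read c4 8e 44 8b as little → 0x8b448ec4
  op=0x8b448ec4>>26=0x22 ⇒ andi (RI)
  rd@[25:22]=0xd ⇒ x13
  imm@[21:0]=0x48ec4 ⇒ #298692

cpl x3; andi x13, #298692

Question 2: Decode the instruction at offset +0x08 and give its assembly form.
[08] f4 ff ff 77 → 0x77fffff4
  op=0x77fffff4>>26=0x1d ⇒ je (J)
  imm@[25:0]=0x3fffff4 (s26→-12) ⇒ #-12

je #-12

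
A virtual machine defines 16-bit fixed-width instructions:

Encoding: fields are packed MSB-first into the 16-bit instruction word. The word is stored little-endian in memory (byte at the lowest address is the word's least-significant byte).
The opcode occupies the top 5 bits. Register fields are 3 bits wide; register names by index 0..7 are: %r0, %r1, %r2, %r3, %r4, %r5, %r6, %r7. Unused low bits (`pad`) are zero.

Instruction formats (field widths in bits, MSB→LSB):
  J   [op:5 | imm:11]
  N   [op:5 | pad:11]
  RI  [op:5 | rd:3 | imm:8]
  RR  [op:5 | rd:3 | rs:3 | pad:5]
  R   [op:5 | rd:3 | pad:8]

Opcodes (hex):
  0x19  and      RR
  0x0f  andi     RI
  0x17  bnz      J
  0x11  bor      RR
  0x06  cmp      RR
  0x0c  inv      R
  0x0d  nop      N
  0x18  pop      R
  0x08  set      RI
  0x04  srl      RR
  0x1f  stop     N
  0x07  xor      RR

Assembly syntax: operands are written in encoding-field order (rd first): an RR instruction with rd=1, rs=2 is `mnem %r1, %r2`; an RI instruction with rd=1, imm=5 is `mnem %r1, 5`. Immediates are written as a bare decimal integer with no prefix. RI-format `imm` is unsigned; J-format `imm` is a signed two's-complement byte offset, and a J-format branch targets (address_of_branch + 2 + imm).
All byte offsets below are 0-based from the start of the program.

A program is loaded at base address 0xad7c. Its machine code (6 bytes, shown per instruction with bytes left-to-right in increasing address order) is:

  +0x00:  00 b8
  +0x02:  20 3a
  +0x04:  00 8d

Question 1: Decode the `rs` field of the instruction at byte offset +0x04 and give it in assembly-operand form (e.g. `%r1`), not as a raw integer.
[04] 00 8d → 0x8d00
  opcode bits[15:11]=0x11: bor/RR
  rd@[10:8]=0x5 ⇒ %r5
  rs@[7:5]=0x0 ⇒ %r0

%r0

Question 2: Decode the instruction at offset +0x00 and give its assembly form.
[00] 00 b8 → 0xb800
  opcode bits[15:11]=0x17: bnz/J
  imm@[10:0]=0x0 ⇒ 0

bnz 0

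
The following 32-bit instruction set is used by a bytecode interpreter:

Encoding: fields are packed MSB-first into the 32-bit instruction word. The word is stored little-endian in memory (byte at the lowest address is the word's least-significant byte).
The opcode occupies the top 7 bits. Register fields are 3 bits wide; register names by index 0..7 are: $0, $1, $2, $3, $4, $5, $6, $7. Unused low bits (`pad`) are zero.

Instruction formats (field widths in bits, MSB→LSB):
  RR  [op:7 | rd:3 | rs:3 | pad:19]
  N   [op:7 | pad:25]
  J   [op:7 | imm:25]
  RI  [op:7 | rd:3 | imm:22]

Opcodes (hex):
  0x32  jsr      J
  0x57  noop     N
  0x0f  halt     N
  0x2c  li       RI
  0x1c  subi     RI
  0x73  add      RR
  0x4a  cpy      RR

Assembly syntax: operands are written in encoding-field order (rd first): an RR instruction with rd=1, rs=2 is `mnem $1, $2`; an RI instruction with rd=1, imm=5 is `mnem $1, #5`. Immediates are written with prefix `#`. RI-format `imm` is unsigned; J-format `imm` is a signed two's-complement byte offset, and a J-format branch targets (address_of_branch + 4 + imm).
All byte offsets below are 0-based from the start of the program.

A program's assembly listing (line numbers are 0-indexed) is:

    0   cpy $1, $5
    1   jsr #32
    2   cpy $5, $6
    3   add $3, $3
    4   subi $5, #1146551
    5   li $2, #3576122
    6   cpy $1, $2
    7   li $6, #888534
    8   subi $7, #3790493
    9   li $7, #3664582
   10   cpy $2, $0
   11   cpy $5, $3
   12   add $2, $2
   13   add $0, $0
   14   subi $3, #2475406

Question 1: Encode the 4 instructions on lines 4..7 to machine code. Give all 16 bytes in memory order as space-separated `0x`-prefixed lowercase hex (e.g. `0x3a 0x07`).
L4: subi op=0x1c:7|rd=5:3|imm=1146551:22 ⇒ 0x39517eb7 ⇒ little b7 7e 51 39
L5: li op=0x2c:7|rd=2:3|imm=3576122:22 ⇒ 0x58b6913a ⇒ little 3a 91 b6 58
L6: cpy op=0x4a:7|rd=1:3|rs=2:3|pad=0:19 ⇒ 0x94500000 ⇒ little 00 00 50 94
L7: li op=0x2c:7|rd=6:3|imm=888534:22 ⇒ 0x598d8ed6 ⇒ little d6 8e 8d 59

0xb7 0x7e 0x51 0x39 0x3a 0x91 0xb6 0x58 0x00 0x00 0x50 0x94 0xd6 0x8e 0x8d 0x59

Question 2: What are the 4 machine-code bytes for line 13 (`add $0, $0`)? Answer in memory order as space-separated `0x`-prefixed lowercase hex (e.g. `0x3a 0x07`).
13. add fields op=0x73:7|rd=0:3|rs=0:3|pad=0:19 → word e6000000h → 00 00 00 e6

0x00 0x00 0x00 0xe6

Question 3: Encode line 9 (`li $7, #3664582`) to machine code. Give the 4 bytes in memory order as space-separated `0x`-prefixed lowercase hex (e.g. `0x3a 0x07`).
L9: li op=0x2c:7|rd=7:3|imm=3664582:22 ⇒ 0x59f7eac6 ⇒ little c6 ea f7 59

0xc6 0xea 0xf7 0x59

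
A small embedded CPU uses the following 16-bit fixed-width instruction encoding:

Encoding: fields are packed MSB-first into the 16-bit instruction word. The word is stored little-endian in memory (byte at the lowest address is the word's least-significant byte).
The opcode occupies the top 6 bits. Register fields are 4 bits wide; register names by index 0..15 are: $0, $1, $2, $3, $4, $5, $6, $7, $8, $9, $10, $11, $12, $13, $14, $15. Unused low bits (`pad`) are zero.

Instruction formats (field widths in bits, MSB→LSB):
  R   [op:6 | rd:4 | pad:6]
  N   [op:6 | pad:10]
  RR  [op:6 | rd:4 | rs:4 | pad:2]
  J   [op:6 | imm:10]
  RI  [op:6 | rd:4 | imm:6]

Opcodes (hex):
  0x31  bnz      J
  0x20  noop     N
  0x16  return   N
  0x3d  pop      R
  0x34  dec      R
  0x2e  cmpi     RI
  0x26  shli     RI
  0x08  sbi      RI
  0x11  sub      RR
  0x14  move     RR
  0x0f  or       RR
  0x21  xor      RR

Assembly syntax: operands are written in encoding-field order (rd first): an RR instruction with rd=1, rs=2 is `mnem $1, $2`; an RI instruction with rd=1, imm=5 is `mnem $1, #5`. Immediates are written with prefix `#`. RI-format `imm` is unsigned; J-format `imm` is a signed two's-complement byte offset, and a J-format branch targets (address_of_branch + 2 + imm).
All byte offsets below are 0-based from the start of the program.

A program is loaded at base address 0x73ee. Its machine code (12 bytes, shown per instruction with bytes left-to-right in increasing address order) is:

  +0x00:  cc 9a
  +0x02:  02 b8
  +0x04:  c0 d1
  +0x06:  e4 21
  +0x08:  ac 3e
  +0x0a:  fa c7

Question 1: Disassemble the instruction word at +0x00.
+0x00: cc 9a ⇒ word 0x9acc (little)
  top 6b → 0x26 → shli [RI]
  rd@[9:6]=0xb ⇒ $11
  imm@[5:0]=0xc ⇒ #12

shli $11, #12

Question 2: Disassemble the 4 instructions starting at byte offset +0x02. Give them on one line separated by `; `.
cmpi $0, #2; dec $7; sbi $7, #36; or $10, $11

+0x02: 02 b8 ⇒ word 0xb802 (little)
  top 6b → 0x2e → cmpi [RI]
  rd: (w>>6)&0xf=0x0 → $0
  imm: (w>>0)&0x3f=0x2 → #2
+0x04: c0 d1 ⇒ word 0xd1c0 (little)
  top 6b → 0x34 → dec [R]
  rd: (w>>6)&0xf=0x7 → $7
+0x06: e4 21 ⇒ word 0x21e4 (little)
  top 6b → 0x8 → sbi [RI]
  rd: (w>>6)&0xf=0x7 → $7
  imm: (w>>0)&0x3f=0x24 → #36
+0x08: ac 3e ⇒ word 0x3eac (little)
  top 6b → 0xf → or [RR]
  rd: (w>>6)&0xf=0xa → $10
  rs: (w>>2)&0xf=0xb → $11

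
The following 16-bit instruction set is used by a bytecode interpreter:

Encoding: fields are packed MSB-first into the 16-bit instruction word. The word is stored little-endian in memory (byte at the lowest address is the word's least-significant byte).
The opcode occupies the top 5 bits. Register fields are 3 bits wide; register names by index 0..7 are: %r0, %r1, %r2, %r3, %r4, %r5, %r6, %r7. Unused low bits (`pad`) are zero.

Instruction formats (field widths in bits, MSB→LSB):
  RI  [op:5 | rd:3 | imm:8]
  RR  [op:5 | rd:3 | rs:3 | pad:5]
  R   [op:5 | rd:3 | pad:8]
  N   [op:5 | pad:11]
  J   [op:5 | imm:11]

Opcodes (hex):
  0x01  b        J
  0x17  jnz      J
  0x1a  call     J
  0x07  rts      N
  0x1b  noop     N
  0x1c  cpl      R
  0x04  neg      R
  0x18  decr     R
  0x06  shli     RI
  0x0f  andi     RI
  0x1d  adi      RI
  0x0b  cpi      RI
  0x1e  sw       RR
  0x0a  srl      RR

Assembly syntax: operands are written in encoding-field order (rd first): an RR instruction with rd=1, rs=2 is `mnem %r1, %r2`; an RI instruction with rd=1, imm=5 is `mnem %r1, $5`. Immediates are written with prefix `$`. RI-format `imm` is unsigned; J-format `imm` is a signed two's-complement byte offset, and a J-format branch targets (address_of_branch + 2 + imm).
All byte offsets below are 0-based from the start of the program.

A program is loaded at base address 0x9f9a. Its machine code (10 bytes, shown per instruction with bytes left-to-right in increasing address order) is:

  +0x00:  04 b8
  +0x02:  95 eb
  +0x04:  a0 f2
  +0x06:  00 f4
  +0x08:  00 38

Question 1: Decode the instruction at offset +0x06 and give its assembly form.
sw %r4, %r0

[06] 00 f4 → 0xf400
  top 5b → 0x1e → sw [RR]
  [10:8] rd=4 = %r4
  [7:5] rs=0 = %r0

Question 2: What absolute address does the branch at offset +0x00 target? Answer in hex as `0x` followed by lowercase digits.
@+00  little-endian(04 b8) = 0xb804
  top 5b → 0x17 → jnz [J]
  imm: (w>>0)&0x7ff=0x4 → $4
  target = base 0x9f9a + off 0x00 + 2 + imm 4 = 0x9fa0

0x9fa0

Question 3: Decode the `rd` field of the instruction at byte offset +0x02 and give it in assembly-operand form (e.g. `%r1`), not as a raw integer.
@+02  little-endian(95 eb) = 0xeb95
  opcode bits[15:11]=0x1d: adi/RI
  rd: (w>>8)&0x7=0x3 → %r3
  imm: (w>>0)&0xff=0x95 → $149

%r3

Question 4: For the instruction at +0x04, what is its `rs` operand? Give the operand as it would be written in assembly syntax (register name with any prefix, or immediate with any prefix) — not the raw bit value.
off 0x04: read a0 f2 as little → 0xf2a0
  opcode bits[15:11]=0x1e: sw/RR
  rd@[10:8]=0x2 ⇒ %r2
  rs@[7:5]=0x5 ⇒ %r5

%r5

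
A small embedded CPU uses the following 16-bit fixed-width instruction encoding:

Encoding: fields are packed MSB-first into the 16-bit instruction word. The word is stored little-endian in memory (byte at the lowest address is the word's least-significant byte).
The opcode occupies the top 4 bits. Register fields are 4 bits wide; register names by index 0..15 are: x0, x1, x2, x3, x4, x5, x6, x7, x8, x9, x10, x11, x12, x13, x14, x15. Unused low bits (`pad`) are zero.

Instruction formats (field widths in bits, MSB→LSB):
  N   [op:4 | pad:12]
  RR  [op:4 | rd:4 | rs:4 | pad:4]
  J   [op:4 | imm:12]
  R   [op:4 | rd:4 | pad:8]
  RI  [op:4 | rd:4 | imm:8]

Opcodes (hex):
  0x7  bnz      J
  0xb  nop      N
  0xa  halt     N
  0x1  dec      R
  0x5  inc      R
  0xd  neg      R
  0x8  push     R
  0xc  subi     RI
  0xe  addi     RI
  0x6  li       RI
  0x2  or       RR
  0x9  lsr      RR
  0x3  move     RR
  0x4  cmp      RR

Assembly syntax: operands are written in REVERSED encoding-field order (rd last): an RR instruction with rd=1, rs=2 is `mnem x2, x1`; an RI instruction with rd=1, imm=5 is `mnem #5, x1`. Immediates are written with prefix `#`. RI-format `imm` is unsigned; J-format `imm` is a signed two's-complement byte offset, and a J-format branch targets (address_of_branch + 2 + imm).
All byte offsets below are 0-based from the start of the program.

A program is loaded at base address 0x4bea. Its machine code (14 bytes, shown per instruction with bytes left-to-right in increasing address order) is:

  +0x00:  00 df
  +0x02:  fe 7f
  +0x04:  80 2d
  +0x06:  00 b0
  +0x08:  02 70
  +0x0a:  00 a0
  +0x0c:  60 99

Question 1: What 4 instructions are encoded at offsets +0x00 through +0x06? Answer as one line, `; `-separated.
@+00  little-endian(00 df) = 0xdf00
  top 4b → 0xd → neg [R]
  rd@[11:8]=0xf ⇒ x15
@+02  little-endian(fe 7f) = 0x7ffe
  top 4b → 0x7 → bnz [J]
  imm@[11:0]=0xffe (s12→-2) ⇒ #-2
@+04  little-endian(80 2d) = 0x2d80
  top 4b → 0x2 → or [RR]
  rd@[11:8]=0xd ⇒ x13
  rs@[7:4]=0x8 ⇒ x8
@+06  little-endian(00 b0) = 0xb000
  top 4b → 0xb → nop [N]

neg x15; bnz #-2; or x8, x13; nop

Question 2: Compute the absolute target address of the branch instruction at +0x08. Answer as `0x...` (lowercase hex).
off 0x08: read 02 70 as little → 0x7002
  top 4b → 0x7 → bnz [J]
  [11:0] imm=2 = #2
  target = base 0x4bea + off 0x08 + 2 + imm 2 = 0x4bf6

0x4bf6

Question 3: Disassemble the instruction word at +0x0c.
[0c] 60 99 → 0x9960
  opcode bits[15:12]=0x9: lsr/RR
  rd@[11:8]=0x9 ⇒ x9
  rs@[7:4]=0x6 ⇒ x6

lsr x6, x9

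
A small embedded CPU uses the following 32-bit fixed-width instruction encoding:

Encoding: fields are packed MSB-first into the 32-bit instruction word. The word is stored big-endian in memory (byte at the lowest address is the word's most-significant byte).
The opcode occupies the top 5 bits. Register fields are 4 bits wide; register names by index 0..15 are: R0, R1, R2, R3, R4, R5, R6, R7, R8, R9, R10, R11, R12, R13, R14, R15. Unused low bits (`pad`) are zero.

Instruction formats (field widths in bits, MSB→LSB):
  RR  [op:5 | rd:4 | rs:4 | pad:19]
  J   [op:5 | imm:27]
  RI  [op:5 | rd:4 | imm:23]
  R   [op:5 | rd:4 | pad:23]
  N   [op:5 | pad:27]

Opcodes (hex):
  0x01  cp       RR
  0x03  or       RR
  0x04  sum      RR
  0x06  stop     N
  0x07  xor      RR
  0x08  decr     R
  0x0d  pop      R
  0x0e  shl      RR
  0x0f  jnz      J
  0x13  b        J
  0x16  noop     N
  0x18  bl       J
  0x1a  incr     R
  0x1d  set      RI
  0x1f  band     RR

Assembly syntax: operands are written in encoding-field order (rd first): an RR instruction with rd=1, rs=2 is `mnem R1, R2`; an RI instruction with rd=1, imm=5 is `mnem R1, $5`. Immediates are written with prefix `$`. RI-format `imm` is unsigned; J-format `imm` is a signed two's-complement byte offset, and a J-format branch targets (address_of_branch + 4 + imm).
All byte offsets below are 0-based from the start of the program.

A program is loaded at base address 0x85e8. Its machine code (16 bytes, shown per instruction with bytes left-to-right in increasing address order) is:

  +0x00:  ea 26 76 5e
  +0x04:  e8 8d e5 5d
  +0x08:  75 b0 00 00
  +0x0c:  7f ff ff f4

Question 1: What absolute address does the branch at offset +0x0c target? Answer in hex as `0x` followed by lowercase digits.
off 0x0c: read 7f ff ff f4 as big → 0x7ffffff4
  op=0x7ffffff4>>27=0xf ⇒ jnz (J)
  imm: (w>>0)&0x7ffffff=0x7fffff4 (s27→-12) → $-12
  target = base 0x85e8 + off 0x0c + 4 + imm -12 = 0x85ec

0x85ec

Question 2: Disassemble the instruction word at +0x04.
set R1, $910685

off 0x04: read e8 8d e5 5d as big → 0xe88de55d
  top 5b → 0x1d → set [RI]
  [26:23] rd=1 = R1
  [22:0] imm=910685 = $910685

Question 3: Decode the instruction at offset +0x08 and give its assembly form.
shl R11, R6

@+08  big-endian(75 b0 00 00) = 0x75b00000
  top 5b → 0xe → shl [RR]
  [26:23] rd=11 = R11
  [22:19] rs=6 = R6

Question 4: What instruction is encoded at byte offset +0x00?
set R4, $2520670

+0x00: ea 26 76 5e ⇒ word 0xea26765e (big)
  opcode bits[31:27]=0x1d: set/RI
  rd: (w>>23)&0xf=0x4 → R4
  imm: (w>>0)&0x7fffff=0x26765e → $2520670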